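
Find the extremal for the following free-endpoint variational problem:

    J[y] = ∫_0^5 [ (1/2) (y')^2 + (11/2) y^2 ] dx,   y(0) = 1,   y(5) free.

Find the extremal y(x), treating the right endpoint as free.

The Lagrangian L = (1/2) (y')^2 + (11/2) y^2 gives
    ∂L/∂y = 11 y,   ∂L/∂y' = y'.
Euler-Lagrange: y'' − 11 y = 0.
With k = sqrt(11), the general solution is
    y(x) = A cosh(sqrt(11) x) + B sinh(sqrt(11) x).
Fixed left endpoint y(0) = 1 ⇒ A = 1.
The right endpoint x = 5 is free, so the natural (transversality) condition is ∂L/∂y' |_{x=5} = 0, i.e. y'(5) = 0.
Compute y'(x) = A k sinh(k x) + B k cosh(k x), so
    y'(5) = A k sinh(k·5) + B k cosh(k·5) = 0
    ⇒ B = −A tanh(k·5) = − tanh(sqrt(11)·5).
Therefore the extremal is
    y(x) = cosh(sqrt(11) x) − tanh(sqrt(11)·5) sinh(sqrt(11) x).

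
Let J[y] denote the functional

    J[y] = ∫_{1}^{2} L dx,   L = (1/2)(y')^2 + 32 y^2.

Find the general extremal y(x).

The Lagrangian is L = (1/2)(y')^2 + 32 y^2.
∂L/∂y = 64y.
∂L/∂y' = y'.
The Euler-Lagrange equation d/dx(∂L/∂y') − ∂L/∂y = 0 becomes:
    y'' - 64 y = 0
General solution: y(x) = A e^(8x) + B e^(-8x), where A and B are arbitrary constants fixed by the endpoint conditions.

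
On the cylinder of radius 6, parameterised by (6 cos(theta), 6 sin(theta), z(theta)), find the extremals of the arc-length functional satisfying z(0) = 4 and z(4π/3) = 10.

Parameterise the cylinder of radius R = 6 as
    r(θ) = (6 cos θ, 6 sin θ, z(θ)).
The arc-length element is
    ds = sqrt(36 + (dz/dθ)^2) dθ,
so the Lagrangian is L = sqrt(36 + z'^2).
L depends on z' only, not on z or θ, so ∂L/∂z = 0 and
    ∂L/∂z' = z' / sqrt(36 + z'^2).
The Euler-Lagrange equation gives
    d/dθ( z' / sqrt(36 + z'^2) ) = 0,
so z' is constant. Integrating once:
    z(θ) = a θ + b,
a helix on the cylinder (a straight line when the cylinder is unrolled). The constants a, b are determined by the endpoint conditions.
With endpoint conditions z(0) = 4 and z(4π/3) = 10: from z(0) = b we get b = 4, and a·4π/3 + 4 = 10 gives a = 9/(2π), so
    z(θ) = (9/(2π)) θ + 4.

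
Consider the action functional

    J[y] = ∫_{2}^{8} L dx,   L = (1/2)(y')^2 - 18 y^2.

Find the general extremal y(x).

The Lagrangian is L = (1/2)(y')^2 - 18 y^2.
∂L/∂y = -36y.
∂L/∂y' = y'.
The Euler-Lagrange equation d/dx(∂L/∂y') − ∂L/∂y = 0 becomes:
    y'' + 36 y = 0
General solution: y(x) = A sin(6x) + B cos(6x), where A and B are arbitrary constants fixed by the endpoint conditions.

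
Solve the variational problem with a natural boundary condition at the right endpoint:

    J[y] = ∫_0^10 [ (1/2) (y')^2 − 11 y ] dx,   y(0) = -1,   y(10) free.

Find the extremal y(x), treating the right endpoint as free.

The Lagrangian L = (1/2) (y')^2 − 11 y gives
    ∂L/∂y = −11,   ∂L/∂y' = y'.
Euler-Lagrange: d/dx(y') − (−11) = 0, i.e. y'' + 11 = 0, so
    y(x) = −(11/2) x^2 + C1 x + C2.
Fixed left endpoint y(0) = -1 ⇒ C2 = -1.
The right endpoint x = 10 is free, so the natural (transversality) condition is ∂L/∂y' |_{x=10} = 0, i.e. y'(10) = 0.
Compute y'(x) = −11 x + C1, so y'(10) = −110 + C1 = 0 ⇒ C1 = 110.
Therefore the extremal is
    y(x) = −(11/2) x^2 + 110 x − 1.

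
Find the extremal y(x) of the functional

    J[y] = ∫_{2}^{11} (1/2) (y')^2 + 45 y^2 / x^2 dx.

The Lagrangian is L = (1/2) (y')^2 + 45 y^2 / x^2.
Compute ∂L/∂y = 90y/x^2, ∂L/∂y' = y'.
The Euler-Lagrange equation d/dx(∂L/∂y') − ∂L/∂y = 0 reduces to
    y'' − 90/x^2 · y = 0  (x > 0).
Its general solution is
    y(x) = A x^10 + B x^(-9),
with A, B fixed by the endpoint conditions.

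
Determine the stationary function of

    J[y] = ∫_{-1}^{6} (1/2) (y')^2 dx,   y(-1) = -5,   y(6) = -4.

The Lagrangian is L = (1/2) (y')^2.
Compute ∂L/∂y = 0, ∂L/∂y' = y'.
The Euler-Lagrange equation d/dx(∂L/∂y') − ∂L/∂y = 0 reduces to
    y'' = 0.
Its general solution is
    y(x) = A x + B,
with A, B fixed by the endpoint conditions.
Applying the endpoint conditions y(-1) = -5 and y(6) = -4: solve A·-1 + B = -5 and A·6 + B = -4. Subtracting gives A(6 − -1) = -4 − -5, so A = 1/7, and B = -5 − A·-1 = -34/7. Therefore
    y(x) = (1/7) x - 34/7.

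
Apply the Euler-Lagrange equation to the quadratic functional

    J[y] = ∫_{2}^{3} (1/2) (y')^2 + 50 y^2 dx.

The Lagrangian is L = (1/2) (y')^2 + 50 y^2.
Compute ∂L/∂y = 100y, ∂L/∂y' = y'.
The Euler-Lagrange equation d/dx(∂L/∂y') − ∂L/∂y = 0 reduces to
    y'' − 100 y = 0.
Its general solution is
    y(x) = A e^(10x) + B e^(−10x),
with A, B fixed by the endpoint conditions.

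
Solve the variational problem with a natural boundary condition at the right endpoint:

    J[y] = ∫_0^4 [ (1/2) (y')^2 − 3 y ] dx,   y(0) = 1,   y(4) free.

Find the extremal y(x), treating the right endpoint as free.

The Lagrangian L = (1/2) (y')^2 − 3 y gives
    ∂L/∂y = −3,   ∂L/∂y' = y'.
Euler-Lagrange: d/dx(y') − (−3) = 0, i.e. y'' + 3 = 0, so
    y(x) = −(3/2) x^2 + C1 x + C2.
Fixed left endpoint y(0) = 1 ⇒ C2 = 1.
The right endpoint x = 4 is free, so the natural (transversality) condition is ∂L/∂y' |_{x=4} = 0, i.e. y'(4) = 0.
Compute y'(x) = −3 x + C1, so y'(4) = −12 + C1 = 0 ⇒ C1 = 12.
Therefore the extremal is
    y(x) = −(3/2) x^2 + 12 x + 1.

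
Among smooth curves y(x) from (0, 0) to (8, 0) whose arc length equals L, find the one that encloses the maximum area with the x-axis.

Set up the augmented Lagrangian using a multiplier λ for the length constraint:
    F(y, y') = y − λ sqrt(1 + y'^2).
F has no explicit x dependence, so the Beltrami identity yields a first integral
    F − y' ∂F/∂y' = C.
Compute ∂F/∂y' = −λ y' / sqrt(1 + y'^2). Then
    y − λ sqrt(1 + y'^2) + λ y'^2 / sqrt(1 + y'^2) = C
    ⇒  y − λ / sqrt(1 + y'^2) = C.
Solving for y' and integrating gives
    (x − a)^2 + (y − b)^2 = λ^2,
a circular arc of radius λ. The constants a, b are determined by the endpoint conditions y(0) = y(8) = 0, and λ is fixed implicitly by the length constraint
    ∫_{0}^{8} sqrt(1 + y'^2) dx = L.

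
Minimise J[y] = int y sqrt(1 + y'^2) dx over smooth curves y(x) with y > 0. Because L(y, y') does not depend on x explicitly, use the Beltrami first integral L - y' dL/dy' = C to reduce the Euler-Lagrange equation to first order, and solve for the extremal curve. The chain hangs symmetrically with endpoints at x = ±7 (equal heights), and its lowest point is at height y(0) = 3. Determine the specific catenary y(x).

The Lagrangian L(y, y') = y sqrt(1 + y'^2) has no explicit x dependence, so the Beltrami identity applies:
    L − y' ∂L/∂y' = C.
Compute ∂L/∂y' = y · y' / sqrt(1 + y'^2). Then
    L − y' ∂L/∂y'
    = y sqrt(1 + y'^2) − y · y'^2 / sqrt(1 + y'^2)
    = y (1 + y'^2 − y'^2) / sqrt(1 + y'^2)
    = y / sqrt(1 + y'^2) = C.
Squaring gives y^2 = C^2 (1 + y'^2), i.e.
    y'^2 = y^2 / C^2 − 1.
Separating variables,
    dy / sqrt(y^2 − C^2) = dx / C,
and integrating gives arccosh(y / C) = (x − a)/C, so
    y(x) = C cosh((x − a)/C),
the catenary. The constants C and a are fixed by the two endpoint conditions (and, for the hanging-chain problem, the length constraint selects C).
Now fit the given data. The endpoints x = ±7 are symmetric at equal height, so the catenary is even about its minimum: a = 0 and y(x) = C cosh(x/C). The lowest point is y(0) = C cosh(0) = C, and we are told y(0) = 3, so C = 3. Therefore
    y(x) = 3 cosh(x/3),
and at the endpoints
    y(±7) = 3 cosh(7/3).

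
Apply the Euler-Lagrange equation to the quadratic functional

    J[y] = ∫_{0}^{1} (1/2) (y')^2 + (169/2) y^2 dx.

The Lagrangian is L = (1/2) (y')^2 + (169/2) y^2.
Compute ∂L/∂y = 169y, ∂L/∂y' = y'.
The Euler-Lagrange equation d/dx(∂L/∂y') − ∂L/∂y = 0 reduces to
    y'' − 169 y = 0.
Its general solution is
    y(x) = A e^(13x) + B e^(−13x),
with A, B fixed by the endpoint conditions.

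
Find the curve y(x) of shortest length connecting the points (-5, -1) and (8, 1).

Arc-length functional: J[y] = ∫ sqrt(1 + (y')^2) dx.
Lagrangian L = sqrt(1 + (y')^2) has no explicit y dependence, so ∂L/∂y = 0 and the Euler-Lagrange equation gives
    d/dx( y' / sqrt(1 + (y')^2) ) = 0  ⇒  y' / sqrt(1 + (y')^2) = const.
Hence y' is constant, so y(x) is affine.
Fitting the endpoints (-5, -1) and (8, 1):
    slope m = (1 − (-1)) / (8 − (-5)) = 2/13,
    intercept c = (-1) − m·(-5) = -3/13.
Extremal: y(x) = (2/13) x - 3/13.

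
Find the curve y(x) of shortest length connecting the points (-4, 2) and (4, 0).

Arc-length functional: J[y] = ∫ sqrt(1 + (y')^2) dx.
Lagrangian L = sqrt(1 + (y')^2) has no explicit y dependence, so ∂L/∂y = 0 and the Euler-Lagrange equation gives
    d/dx( y' / sqrt(1 + (y')^2) ) = 0  ⇒  y' / sqrt(1 + (y')^2) = const.
Hence y' is constant, so y(x) is affine.
Fitting the endpoints (-4, 2) and (4, 0):
    slope m = (0 − 2) / (4 − (-4)) = -1/4,
    intercept c = 2 − m·(-4) = 1.
Extremal: y(x) = (-1/4) x + 1.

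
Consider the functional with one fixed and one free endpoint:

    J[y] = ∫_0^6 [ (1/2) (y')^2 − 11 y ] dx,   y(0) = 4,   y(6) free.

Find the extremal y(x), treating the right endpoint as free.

The Lagrangian L = (1/2) (y')^2 − 11 y gives
    ∂L/∂y = −11,   ∂L/∂y' = y'.
Euler-Lagrange: d/dx(y') − (−11) = 0, i.e. y'' + 11 = 0, so
    y(x) = −(11/2) x^2 + C1 x + C2.
Fixed left endpoint y(0) = 4 ⇒ C2 = 4.
The right endpoint x = 6 is free, so the natural (transversality) condition is ∂L/∂y' |_{x=6} = 0, i.e. y'(6) = 0.
Compute y'(x) = −11 x + C1, so y'(6) = −66 + C1 = 0 ⇒ C1 = 66.
Therefore the extremal is
    y(x) = −(11/2) x^2 + 66 x + 4.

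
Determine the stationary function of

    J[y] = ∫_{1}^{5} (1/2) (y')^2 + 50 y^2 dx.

The Lagrangian is L = (1/2) (y')^2 + 50 y^2.
Compute ∂L/∂y = 100y, ∂L/∂y' = y'.
The Euler-Lagrange equation d/dx(∂L/∂y') − ∂L/∂y = 0 reduces to
    y'' − 100 y = 0.
Its general solution is
    y(x) = A e^(10x) + B e^(−10x),
with A, B fixed by the endpoint conditions.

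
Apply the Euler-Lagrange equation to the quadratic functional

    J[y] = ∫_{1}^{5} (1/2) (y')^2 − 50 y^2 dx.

The Lagrangian is L = (1/2) (y')^2 − 50 y^2.
Compute ∂L/∂y = -100y, ∂L/∂y' = y'.
The Euler-Lagrange equation d/dx(∂L/∂y') − ∂L/∂y = 0 reduces to
    y'' + 100 y = 0.
Its general solution is
    y(x) = A sin(10x) + B cos(10x),
with A, B fixed by the endpoint conditions.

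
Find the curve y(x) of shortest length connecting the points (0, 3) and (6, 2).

Arc-length functional: J[y] = ∫ sqrt(1 + (y')^2) dx.
Lagrangian L = sqrt(1 + (y')^2) has no explicit y dependence, so ∂L/∂y = 0 and the Euler-Lagrange equation gives
    d/dx( y' / sqrt(1 + (y')^2) ) = 0  ⇒  y' / sqrt(1 + (y')^2) = const.
Hence y' is constant, so y(x) is affine.
Fitting the endpoints (0, 3) and (6, 2):
    slope m = (2 − 3) / (6 − 0) = -1/6,
    intercept c = 3 − m·0 = 3.
Extremal: y(x) = (-1/6) x + 3.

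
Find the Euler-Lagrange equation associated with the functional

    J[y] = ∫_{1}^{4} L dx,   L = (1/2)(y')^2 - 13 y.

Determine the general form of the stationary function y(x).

The Lagrangian is L = (1/2)(y')^2 - 13 y.
∂L/∂y = -13.
∂L/∂y' = y'.
The Euler-Lagrange equation d/dx(∂L/∂y') − ∂L/∂y = 0 becomes:
    y'' + 13 = 0
General solution: y(x) = -(13/2) x^2 + A x + B, where A and B are arbitrary constants fixed by the endpoint conditions.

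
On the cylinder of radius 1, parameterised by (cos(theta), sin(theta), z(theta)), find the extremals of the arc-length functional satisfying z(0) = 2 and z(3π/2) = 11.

Parameterise the cylinder of radius R = 1 as
    r(θ) = (cos θ, sin θ, z(θ)).
The arc-length element is
    ds = sqrt(1 + (dz/dθ)^2) dθ,
so the Lagrangian is L = sqrt(1 + z'^2).
L depends on z' only, not on z or θ, so ∂L/∂z = 0 and
    ∂L/∂z' = z' / sqrt(1 + z'^2).
The Euler-Lagrange equation gives
    d/dθ( z' / sqrt(1 + z'^2) ) = 0,
so z' is constant. Integrating once:
    z(θ) = a θ + b,
a helix on the cylinder (a straight line when the cylinder is unrolled). The constants a, b are determined by the endpoint conditions.
With endpoint conditions z(0) = 2 and z(3π/2) = 11: from z(0) = b we get b = 2, and a·3π/2 + 2 = 11 gives a = 6/π, so
    z(θ) = (6/π) θ + 2.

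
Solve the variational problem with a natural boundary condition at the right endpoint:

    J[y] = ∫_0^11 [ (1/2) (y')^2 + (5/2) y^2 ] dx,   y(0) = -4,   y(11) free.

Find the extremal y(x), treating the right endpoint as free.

The Lagrangian L = (1/2) (y')^2 + (5/2) y^2 gives
    ∂L/∂y = 5 y,   ∂L/∂y' = y'.
Euler-Lagrange: y'' − 5 y = 0.
With k = sqrt(5), the general solution is
    y(x) = A cosh(sqrt(5) x) + B sinh(sqrt(5) x).
Fixed left endpoint y(0) = -4 ⇒ A = -4.
The right endpoint x = 11 is free, so the natural (transversality) condition is ∂L/∂y' |_{x=11} = 0, i.e. y'(11) = 0.
Compute y'(x) = A k sinh(k x) + B k cosh(k x), so
    y'(11) = A k sinh(k·11) + B k cosh(k·11) = 0
    ⇒ B = −A tanh(k·11) = 4 tanh(sqrt(5)·11).
Therefore the extremal is
    y(x) = −4 cosh(sqrt(5) x) + 4 tanh(sqrt(5)·11) sinh(sqrt(5) x).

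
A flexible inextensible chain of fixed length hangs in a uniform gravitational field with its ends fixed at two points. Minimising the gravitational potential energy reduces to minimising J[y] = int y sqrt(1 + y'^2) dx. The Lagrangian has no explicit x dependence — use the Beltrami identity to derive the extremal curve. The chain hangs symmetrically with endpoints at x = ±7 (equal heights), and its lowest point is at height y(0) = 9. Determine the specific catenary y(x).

The Lagrangian L(y, y') = y sqrt(1 + y'^2) has no explicit x dependence, so the Beltrami identity applies:
    L − y' ∂L/∂y' = C.
Compute ∂L/∂y' = y · y' / sqrt(1 + y'^2). Then
    L − y' ∂L/∂y'
    = y sqrt(1 + y'^2) − y · y'^2 / sqrt(1 + y'^2)
    = y (1 + y'^2 − y'^2) / sqrt(1 + y'^2)
    = y / sqrt(1 + y'^2) = C.
Squaring gives y^2 = C^2 (1 + y'^2), i.e.
    y'^2 = y^2 / C^2 − 1.
Separating variables,
    dy / sqrt(y^2 − C^2) = dx / C,
and integrating gives arccosh(y / C) = (x − a)/C, so
    y(x) = C cosh((x − a)/C),
the catenary. The constants C and a are fixed by the two endpoint conditions (and, for the hanging-chain problem, the length constraint selects C).
Now fit the given data. The endpoints x = ±7 are symmetric at equal height, so the catenary is even about its minimum: a = 0 and y(x) = C cosh(x/C). The lowest point is y(0) = C cosh(0) = C, and we are told y(0) = 9, so C = 9. Therefore
    y(x) = 9 cosh(x/9),
and at the endpoints
    y(±7) = 9 cosh(7/9).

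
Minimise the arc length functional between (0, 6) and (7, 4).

Arc-length functional: J[y] = ∫ sqrt(1 + (y')^2) dx.
Lagrangian L = sqrt(1 + (y')^2) has no explicit y dependence, so ∂L/∂y = 0 and the Euler-Lagrange equation gives
    d/dx( y' / sqrt(1 + (y')^2) ) = 0  ⇒  y' / sqrt(1 + (y')^2) = const.
Hence y' is constant, so y(x) is affine.
Fitting the endpoints (0, 6) and (7, 4):
    slope m = (4 − 6) / (7 − 0) = -2/7,
    intercept c = 6 − m·0 = 6.
Extremal: y(x) = (-2/7) x + 6.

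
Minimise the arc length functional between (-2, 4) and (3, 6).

Arc-length functional: J[y] = ∫ sqrt(1 + (y')^2) dx.
Lagrangian L = sqrt(1 + (y')^2) has no explicit y dependence, so ∂L/∂y = 0 and the Euler-Lagrange equation gives
    d/dx( y' / sqrt(1 + (y')^2) ) = 0  ⇒  y' / sqrt(1 + (y')^2) = const.
Hence y' is constant, so y(x) is affine.
Fitting the endpoints (-2, 4) and (3, 6):
    slope m = (6 − 4) / (3 − (-2)) = 2/5,
    intercept c = 4 − m·(-2) = 24/5.
Extremal: y(x) = (2/5) x + 24/5.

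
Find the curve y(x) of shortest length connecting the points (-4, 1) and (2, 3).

Arc-length functional: J[y] = ∫ sqrt(1 + (y')^2) dx.
Lagrangian L = sqrt(1 + (y')^2) has no explicit y dependence, so ∂L/∂y = 0 and the Euler-Lagrange equation gives
    d/dx( y' / sqrt(1 + (y')^2) ) = 0  ⇒  y' / sqrt(1 + (y')^2) = const.
Hence y' is constant, so y(x) is affine.
Fitting the endpoints (-4, 1) and (2, 3):
    slope m = (3 − 1) / (2 − (-4)) = 1/3,
    intercept c = 1 − m·(-4) = 7/3.
Extremal: y(x) = (1/3) x + 7/3.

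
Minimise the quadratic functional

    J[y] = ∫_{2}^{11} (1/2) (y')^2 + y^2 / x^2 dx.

The Lagrangian is L = (1/2) (y')^2 + y^2 / x^2.
Compute ∂L/∂y = 2y/x^2, ∂L/∂y' = y'.
The Euler-Lagrange equation d/dx(∂L/∂y') − ∂L/∂y = 0 reduces to
    y'' − 2/x^2 · y = 0  (x > 0).
Its general solution is
    y(x) = A x^2 + B / x,
with A, B fixed by the endpoint conditions.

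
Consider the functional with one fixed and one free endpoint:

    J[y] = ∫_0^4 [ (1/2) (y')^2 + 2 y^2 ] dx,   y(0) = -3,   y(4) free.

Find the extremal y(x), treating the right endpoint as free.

The Lagrangian L = (1/2) (y')^2 + 2 y^2 gives
    ∂L/∂y = 4 y,   ∂L/∂y' = y'.
Euler-Lagrange: y'' − 4 y = 0.
With k = 2, the general solution is
    y(x) = A cosh(2 x) + B sinh(2 x).
Fixed left endpoint y(0) = -3 ⇒ A = -3.
The right endpoint x = 4 is free, so the natural (transversality) condition is ∂L/∂y' |_{x=4} = 0, i.e. y'(4) = 0.
Compute y'(x) = A k sinh(k x) + B k cosh(k x), so
    y'(4) = A k sinh(k·4) + B k cosh(k·4) = 0
    ⇒ B = −A tanh(k·4) = 3 tanh(2·4).
Therefore the extremal is
    y(x) = −3 cosh(2 x) + 3 tanh(2·4) sinh(2 x).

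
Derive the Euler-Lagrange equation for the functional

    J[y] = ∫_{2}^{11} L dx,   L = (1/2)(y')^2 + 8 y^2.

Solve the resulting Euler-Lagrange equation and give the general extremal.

The Lagrangian is L = (1/2)(y')^2 + 8 y^2.
∂L/∂y = 16y.
∂L/∂y' = y'.
The Euler-Lagrange equation d/dx(∂L/∂y') − ∂L/∂y = 0 becomes:
    y'' - 16 y = 0
General solution: y(x) = A e^(4x) + B e^(-4x), where A and B are arbitrary constants fixed by the endpoint conditions.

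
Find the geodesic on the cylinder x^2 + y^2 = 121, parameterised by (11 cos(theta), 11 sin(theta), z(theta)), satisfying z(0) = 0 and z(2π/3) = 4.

Parameterise the cylinder of radius R = 11 as
    r(θ) = (11 cos θ, 11 sin θ, z(θ)).
The arc-length element is
    ds = sqrt(121 + (dz/dθ)^2) dθ,
so the Lagrangian is L = sqrt(121 + z'^2).
L depends on z' only, not on z or θ, so ∂L/∂z = 0 and
    ∂L/∂z' = z' / sqrt(121 + z'^2).
The Euler-Lagrange equation gives
    d/dθ( z' / sqrt(121 + z'^2) ) = 0,
so z' is constant. Integrating once:
    z(θ) = a θ + b,
a helix on the cylinder (a straight line when the cylinder is unrolled). The constants a, b are determined by the endpoint conditions.
With endpoint conditions z(0) = 0 and z(2π/3) = 4: from z(0) = b we get b = 0, and a·2π/3 + 0 = 4 gives a = 6/π, so
    z(θ) = (6/π) θ.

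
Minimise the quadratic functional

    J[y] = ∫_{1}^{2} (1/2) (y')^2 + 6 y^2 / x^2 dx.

The Lagrangian is L = (1/2) (y')^2 + 6 y^2 / x^2.
Compute ∂L/∂y = 12y/x^2, ∂L/∂y' = y'.
The Euler-Lagrange equation d/dx(∂L/∂y') − ∂L/∂y = 0 reduces to
    y'' − 12/x^2 · y = 0  (x > 0).
Its general solution is
    y(x) = A x^4 + B x^(-3),
with A, B fixed by the endpoint conditions.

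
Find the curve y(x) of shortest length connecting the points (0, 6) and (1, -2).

Arc-length functional: J[y] = ∫ sqrt(1 + (y')^2) dx.
Lagrangian L = sqrt(1 + (y')^2) has no explicit y dependence, so ∂L/∂y = 0 and the Euler-Lagrange equation gives
    d/dx( y' / sqrt(1 + (y')^2) ) = 0  ⇒  y' / sqrt(1 + (y')^2) = const.
Hence y' is constant, so y(x) is affine.
Fitting the endpoints (0, 6) and (1, -2):
    slope m = ((-2) − 6) / (1 − 0) = -8,
    intercept c = 6 − m·0 = 6.
Extremal: y(x) = -8 x + 6.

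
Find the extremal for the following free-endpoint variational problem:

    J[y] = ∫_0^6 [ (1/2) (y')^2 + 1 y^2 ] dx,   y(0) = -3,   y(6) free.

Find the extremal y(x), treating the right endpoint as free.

The Lagrangian L = (1/2) (y')^2 + 1 y^2 gives
    ∂L/∂y = 2 y,   ∂L/∂y' = y'.
Euler-Lagrange: y'' − 2 y = 0.
With k = sqrt(2), the general solution is
    y(x) = A cosh(sqrt(2) x) + B sinh(sqrt(2) x).
Fixed left endpoint y(0) = -3 ⇒ A = -3.
The right endpoint x = 6 is free, so the natural (transversality) condition is ∂L/∂y' |_{x=6} = 0, i.e. y'(6) = 0.
Compute y'(x) = A k sinh(k x) + B k cosh(k x), so
    y'(6) = A k sinh(k·6) + B k cosh(k·6) = 0
    ⇒ B = −A tanh(k·6) = 3 tanh(sqrt(2)·6).
Therefore the extremal is
    y(x) = −3 cosh(sqrt(2) x) + 3 tanh(sqrt(2)·6) sinh(sqrt(2) x).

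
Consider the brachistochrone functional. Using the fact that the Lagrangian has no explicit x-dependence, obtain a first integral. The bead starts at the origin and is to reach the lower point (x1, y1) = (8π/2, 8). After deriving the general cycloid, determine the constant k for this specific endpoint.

The Lagrangian L = sqrt((1 + y'^2) / y) has no explicit x dependence, so the Beltrami identity applies:
    L − y' ∂L/∂y' = C.
Compute ∂L/∂y' = y' / sqrt(y (1 + y'^2)).
Substitute:
    sqrt((1 + y'^2)/y) − y'·y' / sqrt(y (1 + y'^2))
    = (1 + y'^2) / sqrt(y (1 + y'^2)) − y'^2 / sqrt(y (1 + y'^2))
    = 1 / sqrt(y (1 + y'^2)) = C.
Squaring and rearranging gives the first integral
    y (1 + y'^2) = 1/C^2 =: k   (constant).
Solving this first-order ODE by the substitution
    y = (k/2)(1 − cos θ)
yields the cycloid parameterisation
    x(θ) = (k/2)(θ − sin θ),   y(θ) = (k/2)(1 − cos θ).
The constant k is fixed by the endpoint condition.
Now fit the given lower endpoint (x1, y1) = (8π/2, 8). At the bottom of the first arch (θ = π), the parametric equations give
    y(π) = (k/2)(1 − cos π) = k,
    x(π) = (k/2)(π − sin π) = kπ/2.
Matching y(π) = 8 gives k = 8, consistent with x(π) = 8π/2. Therefore the specific cycloid is
    x(θ) = (8/2)(θ − sin θ),   y(θ) = (8/2)(1 − cos θ).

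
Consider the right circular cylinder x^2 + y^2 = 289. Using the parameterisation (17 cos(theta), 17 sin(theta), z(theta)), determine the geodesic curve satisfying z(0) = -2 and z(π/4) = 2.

Parameterise the cylinder of radius R = 17 as
    r(θ) = (17 cos θ, 17 sin θ, z(θ)).
The arc-length element is
    ds = sqrt(289 + (dz/dθ)^2) dθ,
so the Lagrangian is L = sqrt(289 + z'^2).
L depends on z' only, not on z or θ, so ∂L/∂z = 0 and
    ∂L/∂z' = z' / sqrt(289 + z'^2).
The Euler-Lagrange equation gives
    d/dθ( z' / sqrt(289 + z'^2) ) = 0,
so z' is constant. Integrating once:
    z(θ) = a θ + b,
a helix on the cylinder (a straight line when the cylinder is unrolled). The constants a, b are determined by the endpoint conditions.
With endpoint conditions z(0) = -2 and z(π/4) = 2: from z(0) = b we get b = -2, and a·π/4 + -2 = 2 gives a = 16/π, so
    z(θ) = (16/π) θ − 2.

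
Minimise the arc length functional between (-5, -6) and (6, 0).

Arc-length functional: J[y] = ∫ sqrt(1 + (y')^2) dx.
Lagrangian L = sqrt(1 + (y')^2) has no explicit y dependence, so ∂L/∂y = 0 and the Euler-Lagrange equation gives
    d/dx( y' / sqrt(1 + (y')^2) ) = 0  ⇒  y' / sqrt(1 + (y')^2) = const.
Hence y' is constant, so y(x) is affine.
Fitting the endpoints (-5, -6) and (6, 0):
    slope m = (0 − (-6)) / (6 − (-5)) = 6/11,
    intercept c = (-6) − m·(-5) = -36/11.
Extremal: y(x) = (6/11) x - 36/11.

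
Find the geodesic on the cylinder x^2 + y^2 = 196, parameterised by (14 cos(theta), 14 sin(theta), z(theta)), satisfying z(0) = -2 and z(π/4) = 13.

Parameterise the cylinder of radius R = 14 as
    r(θ) = (14 cos θ, 14 sin θ, z(θ)).
The arc-length element is
    ds = sqrt(196 + (dz/dθ)^2) dθ,
so the Lagrangian is L = sqrt(196 + z'^2).
L depends on z' only, not on z or θ, so ∂L/∂z = 0 and
    ∂L/∂z' = z' / sqrt(196 + z'^2).
The Euler-Lagrange equation gives
    d/dθ( z' / sqrt(196 + z'^2) ) = 0,
so z' is constant. Integrating once:
    z(θ) = a θ + b,
a helix on the cylinder (a straight line when the cylinder is unrolled). The constants a, b are determined by the endpoint conditions.
With endpoint conditions z(0) = -2 and z(π/4) = 13: from z(0) = b we get b = -2, and a·π/4 + -2 = 13 gives a = 60/π, so
    z(θ) = (60/π) θ − 2.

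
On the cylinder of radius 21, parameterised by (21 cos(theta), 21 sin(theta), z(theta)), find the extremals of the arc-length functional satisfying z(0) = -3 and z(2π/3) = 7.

Parameterise the cylinder of radius R = 21 as
    r(θ) = (21 cos θ, 21 sin θ, z(θ)).
The arc-length element is
    ds = sqrt(441 + (dz/dθ)^2) dθ,
so the Lagrangian is L = sqrt(441 + z'^2).
L depends on z' only, not on z or θ, so ∂L/∂z = 0 and
    ∂L/∂z' = z' / sqrt(441 + z'^2).
The Euler-Lagrange equation gives
    d/dθ( z' / sqrt(441 + z'^2) ) = 0,
so z' is constant. Integrating once:
    z(θ) = a θ + b,
a helix on the cylinder (a straight line when the cylinder is unrolled). The constants a, b are determined by the endpoint conditions.
With endpoint conditions z(0) = -3 and z(2π/3) = 7: from z(0) = b we get b = -3, and a·2π/3 + -3 = 7 gives a = 15/π, so
    z(θ) = (15/π) θ − 3.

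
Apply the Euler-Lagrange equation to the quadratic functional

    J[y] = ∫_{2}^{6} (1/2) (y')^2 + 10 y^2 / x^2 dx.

The Lagrangian is L = (1/2) (y')^2 + 10 y^2 / x^2.
Compute ∂L/∂y = 20y/x^2, ∂L/∂y' = y'.
The Euler-Lagrange equation d/dx(∂L/∂y') − ∂L/∂y = 0 reduces to
    y'' − 20/x^2 · y = 0  (x > 0).
Its general solution is
    y(x) = A x^5 + B x^(-4),
with A, B fixed by the endpoint conditions.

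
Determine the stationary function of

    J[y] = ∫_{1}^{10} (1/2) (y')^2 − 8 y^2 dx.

The Lagrangian is L = (1/2) (y')^2 − 8 y^2.
Compute ∂L/∂y = -16y, ∂L/∂y' = y'.
The Euler-Lagrange equation d/dx(∂L/∂y') − ∂L/∂y = 0 reduces to
    y'' + 16 y = 0.
Its general solution is
    y(x) = A sin(4x) + B cos(4x),
with A, B fixed by the endpoint conditions.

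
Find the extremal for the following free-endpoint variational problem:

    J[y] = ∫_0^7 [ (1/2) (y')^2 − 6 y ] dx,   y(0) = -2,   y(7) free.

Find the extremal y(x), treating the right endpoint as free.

The Lagrangian L = (1/2) (y')^2 − 6 y gives
    ∂L/∂y = −6,   ∂L/∂y' = y'.
Euler-Lagrange: d/dx(y') − (−6) = 0, i.e. y'' + 6 = 0, so
    y(x) = −(6/2) x^2 + C1 x + C2.
Fixed left endpoint y(0) = -2 ⇒ C2 = -2.
The right endpoint x = 7 is free, so the natural (transversality) condition is ∂L/∂y' |_{x=7} = 0, i.e. y'(7) = 0.
Compute y'(x) = −6 x + C1, so y'(7) = −42 + C1 = 0 ⇒ C1 = 42.
Therefore the extremal is
    y(x) = −3 x^2 + 42 x − 2.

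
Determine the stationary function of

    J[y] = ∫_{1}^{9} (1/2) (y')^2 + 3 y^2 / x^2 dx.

The Lagrangian is L = (1/2) (y')^2 + 3 y^2 / x^2.
Compute ∂L/∂y = 6y/x^2, ∂L/∂y' = y'.
The Euler-Lagrange equation d/dx(∂L/∂y') − ∂L/∂y = 0 reduces to
    y'' − 6/x^2 · y = 0  (x > 0).
Its general solution is
    y(x) = A x^3 + B x^(-2),
with A, B fixed by the endpoint conditions.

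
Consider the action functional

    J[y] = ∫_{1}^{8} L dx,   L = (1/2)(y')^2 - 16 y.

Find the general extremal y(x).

The Lagrangian is L = (1/2)(y')^2 - 16 y.
∂L/∂y = -16.
∂L/∂y' = y'.
The Euler-Lagrange equation d/dx(∂L/∂y') − ∂L/∂y = 0 becomes:
    y'' + 16 = 0
General solution: y(x) = -8 x^2 + A x + B, where A and B are arbitrary constants fixed by the endpoint conditions.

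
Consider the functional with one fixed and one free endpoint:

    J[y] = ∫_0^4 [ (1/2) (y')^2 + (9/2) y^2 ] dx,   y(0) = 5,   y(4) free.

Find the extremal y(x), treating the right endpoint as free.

The Lagrangian L = (1/2) (y')^2 + (9/2) y^2 gives
    ∂L/∂y = 9 y,   ∂L/∂y' = y'.
Euler-Lagrange: y'' − 9 y = 0.
With k = 3, the general solution is
    y(x) = A cosh(3 x) + B sinh(3 x).
Fixed left endpoint y(0) = 5 ⇒ A = 5.
The right endpoint x = 4 is free, so the natural (transversality) condition is ∂L/∂y' |_{x=4} = 0, i.e. y'(4) = 0.
Compute y'(x) = A k sinh(k x) + B k cosh(k x), so
    y'(4) = A k sinh(k·4) + B k cosh(k·4) = 0
    ⇒ B = −A tanh(k·4) = − 5 tanh(3·4).
Therefore the extremal is
    y(x) = 5 cosh(3 x) − 5 tanh(3·4) sinh(3 x).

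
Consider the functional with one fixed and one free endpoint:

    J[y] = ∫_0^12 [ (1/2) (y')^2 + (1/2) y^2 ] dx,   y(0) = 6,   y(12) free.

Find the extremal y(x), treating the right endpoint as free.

The Lagrangian L = (1/2) (y')^2 + (1/2) y^2 gives
    ∂L/∂y = 1 y,   ∂L/∂y' = y'.
Euler-Lagrange: y'' − y = 0.
With k = 1, the general solution is
    y(x) = A cosh(x) + B sinh(x).
Fixed left endpoint y(0) = 6 ⇒ A = 6.
The right endpoint x = 12 is free, so the natural (transversality) condition is ∂L/∂y' |_{x=12} = 0, i.e. y'(12) = 0.
Compute y'(x) = A k sinh(k x) + B k cosh(k x), so
    y'(12) = A k sinh(k·12) + B k cosh(k·12) = 0
    ⇒ B = −A tanh(k·12) = − 6 tanh(1·12).
Therefore the extremal is
    y(x) = 6 cosh(1 x) − 6 tanh(1·12) sinh(1 x).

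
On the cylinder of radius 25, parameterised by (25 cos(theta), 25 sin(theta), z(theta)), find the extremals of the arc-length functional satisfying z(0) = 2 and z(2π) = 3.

Parameterise the cylinder of radius R = 25 as
    r(θ) = (25 cos θ, 25 sin θ, z(θ)).
The arc-length element is
    ds = sqrt(625 + (dz/dθ)^2) dθ,
so the Lagrangian is L = sqrt(625 + z'^2).
L depends on z' only, not on z or θ, so ∂L/∂z = 0 and
    ∂L/∂z' = z' / sqrt(625 + z'^2).
The Euler-Lagrange equation gives
    d/dθ( z' / sqrt(625 + z'^2) ) = 0,
so z' is constant. Integrating once:
    z(θ) = a θ + b,
a helix on the cylinder (a straight line when the cylinder is unrolled). The constants a, b are determined by the endpoint conditions.
With endpoint conditions z(0) = 2 and z(2π) = 3: from z(0) = b we get b = 2, and a·2π + 2 = 3 gives a = 1/(2π), so
    z(θ) = (1/(2π)) θ + 2.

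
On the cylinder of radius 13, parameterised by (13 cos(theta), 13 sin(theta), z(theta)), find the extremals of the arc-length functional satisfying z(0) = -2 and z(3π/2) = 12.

Parameterise the cylinder of radius R = 13 as
    r(θ) = (13 cos θ, 13 sin θ, z(θ)).
The arc-length element is
    ds = sqrt(169 + (dz/dθ)^2) dθ,
so the Lagrangian is L = sqrt(169 + z'^2).
L depends on z' only, not on z or θ, so ∂L/∂z = 0 and
    ∂L/∂z' = z' / sqrt(169 + z'^2).
The Euler-Lagrange equation gives
    d/dθ( z' / sqrt(169 + z'^2) ) = 0,
so z' is constant. Integrating once:
    z(θ) = a θ + b,
a helix on the cylinder (a straight line when the cylinder is unrolled). The constants a, b are determined by the endpoint conditions.
With endpoint conditions z(0) = -2 and z(3π/2) = 12: from z(0) = b we get b = -2, and a·3π/2 + -2 = 12 gives a = 28/(3π), so
    z(θ) = (28/(3π)) θ − 2.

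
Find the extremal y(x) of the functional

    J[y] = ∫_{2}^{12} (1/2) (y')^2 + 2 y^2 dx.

The Lagrangian is L = (1/2) (y')^2 + 2 y^2.
Compute ∂L/∂y = 4y, ∂L/∂y' = y'.
The Euler-Lagrange equation d/dx(∂L/∂y') − ∂L/∂y = 0 reduces to
    y'' − 4 y = 0.
Its general solution is
    y(x) = A e^(2x) + B e^(−2x),
with A, B fixed by the endpoint conditions.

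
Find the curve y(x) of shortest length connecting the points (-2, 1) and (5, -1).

Arc-length functional: J[y] = ∫ sqrt(1 + (y')^2) dx.
Lagrangian L = sqrt(1 + (y')^2) has no explicit y dependence, so ∂L/∂y = 0 and the Euler-Lagrange equation gives
    d/dx( y' / sqrt(1 + (y')^2) ) = 0  ⇒  y' / sqrt(1 + (y')^2) = const.
Hence y' is constant, so y(x) is affine.
Fitting the endpoints (-2, 1) and (5, -1):
    slope m = ((-1) − 1) / (5 − (-2)) = -2/7,
    intercept c = 1 − m·(-2) = 3/7.
Extremal: y(x) = (-2/7) x + 3/7.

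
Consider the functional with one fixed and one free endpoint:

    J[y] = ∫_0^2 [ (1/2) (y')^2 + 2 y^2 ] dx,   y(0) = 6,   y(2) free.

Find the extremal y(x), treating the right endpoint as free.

The Lagrangian L = (1/2) (y')^2 + 2 y^2 gives
    ∂L/∂y = 4 y,   ∂L/∂y' = y'.
Euler-Lagrange: y'' − 4 y = 0.
With k = 2, the general solution is
    y(x) = A cosh(2 x) + B sinh(2 x).
Fixed left endpoint y(0) = 6 ⇒ A = 6.
The right endpoint x = 2 is free, so the natural (transversality) condition is ∂L/∂y' |_{x=2} = 0, i.e. y'(2) = 0.
Compute y'(x) = A k sinh(k x) + B k cosh(k x), so
    y'(2) = A k sinh(k·2) + B k cosh(k·2) = 0
    ⇒ B = −A tanh(k·2) = − 6 tanh(2·2).
Therefore the extremal is
    y(x) = 6 cosh(2 x) − 6 tanh(2·2) sinh(2 x).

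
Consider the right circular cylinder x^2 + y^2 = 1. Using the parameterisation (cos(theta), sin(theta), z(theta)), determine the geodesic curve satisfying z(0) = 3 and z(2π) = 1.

Parameterise the cylinder of radius R = 1 as
    r(θ) = (cos θ, sin θ, z(θ)).
The arc-length element is
    ds = sqrt(1 + (dz/dθ)^2) dθ,
so the Lagrangian is L = sqrt(1 + z'^2).
L depends on z' only, not on z or θ, so ∂L/∂z = 0 and
    ∂L/∂z' = z' / sqrt(1 + z'^2).
The Euler-Lagrange equation gives
    d/dθ( z' / sqrt(1 + z'^2) ) = 0,
so z' is constant. Integrating once:
    z(θ) = a θ + b,
a helix on the cylinder (a straight line when the cylinder is unrolled). The constants a, b are determined by the endpoint conditions.
With endpoint conditions z(0) = 3 and z(2π) = 1: from z(0) = b we get b = 3, and a·2π + 3 = 1 gives a = -1/π, so
    z(θ) = (-1/π) θ + 3.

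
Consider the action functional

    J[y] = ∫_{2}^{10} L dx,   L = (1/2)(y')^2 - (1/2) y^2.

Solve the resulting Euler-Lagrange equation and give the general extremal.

The Lagrangian is L = (1/2)(y')^2 - (1/2) y^2.
∂L/∂y = -y.
∂L/∂y' = y'.
The Euler-Lagrange equation d/dx(∂L/∂y') − ∂L/∂y = 0 becomes:
    y'' + y = 0
General solution: y(x) = A sin(x) + B cos(x), where A and B are arbitrary constants fixed by the endpoint conditions.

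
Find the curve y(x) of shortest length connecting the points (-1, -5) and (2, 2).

Arc-length functional: J[y] = ∫ sqrt(1 + (y')^2) dx.
Lagrangian L = sqrt(1 + (y')^2) has no explicit y dependence, so ∂L/∂y = 0 and the Euler-Lagrange equation gives
    d/dx( y' / sqrt(1 + (y')^2) ) = 0  ⇒  y' / sqrt(1 + (y')^2) = const.
Hence y' is constant, so y(x) is affine.
Fitting the endpoints (-1, -5) and (2, 2):
    slope m = (2 − (-5)) / (2 − (-1)) = 7/3,
    intercept c = (-5) − m·(-1) = -8/3.
Extremal: y(x) = (7/3) x - 8/3.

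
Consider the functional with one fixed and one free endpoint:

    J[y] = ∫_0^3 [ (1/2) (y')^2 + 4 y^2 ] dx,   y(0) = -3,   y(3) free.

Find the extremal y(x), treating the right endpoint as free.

The Lagrangian L = (1/2) (y')^2 + 4 y^2 gives
    ∂L/∂y = 8 y,   ∂L/∂y' = y'.
Euler-Lagrange: y'' − 8 y = 0.
With k = sqrt(8), the general solution is
    y(x) = A cosh(sqrt(8) x) + B sinh(sqrt(8) x).
Fixed left endpoint y(0) = -3 ⇒ A = -3.
The right endpoint x = 3 is free, so the natural (transversality) condition is ∂L/∂y' |_{x=3} = 0, i.e. y'(3) = 0.
Compute y'(x) = A k sinh(k x) + B k cosh(k x), so
    y'(3) = A k sinh(k·3) + B k cosh(k·3) = 0
    ⇒ B = −A tanh(k·3) = 3 tanh(sqrt(8)·3).
Therefore the extremal is
    y(x) = −3 cosh(sqrt(8) x) + 3 tanh(sqrt(8)·3) sinh(sqrt(8) x).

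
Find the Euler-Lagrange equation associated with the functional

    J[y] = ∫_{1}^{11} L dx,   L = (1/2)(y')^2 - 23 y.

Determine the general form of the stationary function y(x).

The Lagrangian is L = (1/2)(y')^2 - 23 y.
∂L/∂y = -23.
∂L/∂y' = y'.
The Euler-Lagrange equation d/dx(∂L/∂y') − ∂L/∂y = 0 becomes:
    y'' + 23 = 0
General solution: y(x) = -(23/2) x^2 + A x + B, where A and B are arbitrary constants fixed by the endpoint conditions.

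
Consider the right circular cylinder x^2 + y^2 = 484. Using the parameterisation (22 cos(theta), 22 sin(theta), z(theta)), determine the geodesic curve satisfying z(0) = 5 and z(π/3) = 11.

Parameterise the cylinder of radius R = 22 as
    r(θ) = (22 cos θ, 22 sin θ, z(θ)).
The arc-length element is
    ds = sqrt(484 + (dz/dθ)^2) dθ,
so the Lagrangian is L = sqrt(484 + z'^2).
L depends on z' only, not on z or θ, so ∂L/∂z = 0 and
    ∂L/∂z' = z' / sqrt(484 + z'^2).
The Euler-Lagrange equation gives
    d/dθ( z' / sqrt(484 + z'^2) ) = 0,
so z' is constant. Integrating once:
    z(θ) = a θ + b,
a helix on the cylinder (a straight line when the cylinder is unrolled). The constants a, b are determined by the endpoint conditions.
With endpoint conditions z(0) = 5 and z(π/3) = 11: from z(0) = b we get b = 5, and a·π/3 + 5 = 11 gives a = 18/π, so
    z(θ) = (18/π) θ + 5.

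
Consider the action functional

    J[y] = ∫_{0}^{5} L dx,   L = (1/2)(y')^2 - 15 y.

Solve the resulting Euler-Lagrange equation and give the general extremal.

The Lagrangian is L = (1/2)(y')^2 - 15 y.
∂L/∂y = -15.
∂L/∂y' = y'.
The Euler-Lagrange equation d/dx(∂L/∂y') − ∂L/∂y = 0 becomes:
    y'' + 15 = 0
General solution: y(x) = -(15/2) x^2 + A x + B, where A and B are arbitrary constants fixed by the endpoint conditions.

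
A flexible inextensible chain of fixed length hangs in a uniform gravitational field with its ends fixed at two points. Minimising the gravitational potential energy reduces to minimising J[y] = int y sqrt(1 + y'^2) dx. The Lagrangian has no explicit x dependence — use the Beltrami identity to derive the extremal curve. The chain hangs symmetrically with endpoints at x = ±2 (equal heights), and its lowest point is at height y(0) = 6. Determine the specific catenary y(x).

The Lagrangian L(y, y') = y sqrt(1 + y'^2) has no explicit x dependence, so the Beltrami identity applies:
    L − y' ∂L/∂y' = C.
Compute ∂L/∂y' = y · y' / sqrt(1 + y'^2). Then
    L − y' ∂L/∂y'
    = y sqrt(1 + y'^2) − y · y'^2 / sqrt(1 + y'^2)
    = y (1 + y'^2 − y'^2) / sqrt(1 + y'^2)
    = y / sqrt(1 + y'^2) = C.
Squaring gives y^2 = C^2 (1 + y'^2), i.e.
    y'^2 = y^2 / C^2 − 1.
Separating variables,
    dy / sqrt(y^2 − C^2) = dx / C,
and integrating gives arccosh(y / C) = (x − a)/C, so
    y(x) = C cosh((x − a)/C),
the catenary. The constants C and a are fixed by the two endpoint conditions (and, for the hanging-chain problem, the length constraint selects C).
Now fit the given data. The endpoints x = ±2 are symmetric at equal height, so the catenary is even about its minimum: a = 0 and y(x) = C cosh(x/C). The lowest point is y(0) = C cosh(0) = C, and we are told y(0) = 6, so C = 6. Therefore
    y(x) = 6 cosh(x/6),
and at the endpoints
    y(±2) = 6 cosh(2/6).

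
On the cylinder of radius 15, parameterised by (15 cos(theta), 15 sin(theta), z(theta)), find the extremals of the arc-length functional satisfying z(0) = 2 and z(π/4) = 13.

Parameterise the cylinder of radius R = 15 as
    r(θ) = (15 cos θ, 15 sin θ, z(θ)).
The arc-length element is
    ds = sqrt(225 + (dz/dθ)^2) dθ,
so the Lagrangian is L = sqrt(225 + z'^2).
L depends on z' only, not on z or θ, so ∂L/∂z = 0 and
    ∂L/∂z' = z' / sqrt(225 + z'^2).
The Euler-Lagrange equation gives
    d/dθ( z' / sqrt(225 + z'^2) ) = 0,
so z' is constant. Integrating once:
    z(θ) = a θ + b,
a helix on the cylinder (a straight line when the cylinder is unrolled). The constants a, b are determined by the endpoint conditions.
With endpoint conditions z(0) = 2 and z(π/4) = 13: from z(0) = b we get b = 2, and a·π/4 + 2 = 13 gives a = 44/π, so
    z(θ) = (44/π) θ + 2.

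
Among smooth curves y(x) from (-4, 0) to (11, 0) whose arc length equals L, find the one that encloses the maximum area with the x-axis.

Set up the augmented Lagrangian using a multiplier λ for the length constraint:
    F(y, y') = y − λ sqrt(1 + y'^2).
F has no explicit x dependence, so the Beltrami identity yields a first integral
    F − y' ∂F/∂y' = C.
Compute ∂F/∂y' = −λ y' / sqrt(1 + y'^2). Then
    y − λ sqrt(1 + y'^2) + λ y'^2 / sqrt(1 + y'^2) = C
    ⇒  y − λ / sqrt(1 + y'^2) = C.
Solving for y' and integrating gives
    (x − a)^2 + (y − b)^2 = λ^2,
a circular arc of radius λ. The constants a, b are determined by the endpoint conditions y(-4) = y(11) = 0, and λ is fixed implicitly by the length constraint
    ∫_{-4}^{11} sqrt(1 + y'^2) dx = L.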